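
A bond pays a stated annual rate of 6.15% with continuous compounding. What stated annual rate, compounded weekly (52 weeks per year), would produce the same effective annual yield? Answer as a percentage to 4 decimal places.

6.1536%

EAR under continuous compounding: e^0.0615 − 1 = 0.063430.
Solve (1 + r/52)^52 = 1.063430: r/52 = 1.063430^(1/52) − 1 = 0.001183, so r = 0.061536 = 6.1536%.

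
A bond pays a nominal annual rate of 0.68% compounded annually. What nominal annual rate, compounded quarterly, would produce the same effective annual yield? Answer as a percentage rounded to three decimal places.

0.678%

Compounded annually, EAR = nominal = 0.006800.
Solve (1 + r/4)^4 = 1.006800: r/4 = 1.006800^(1/4) − 1 = 0.001696, so r = 0.006783 = 0.678%.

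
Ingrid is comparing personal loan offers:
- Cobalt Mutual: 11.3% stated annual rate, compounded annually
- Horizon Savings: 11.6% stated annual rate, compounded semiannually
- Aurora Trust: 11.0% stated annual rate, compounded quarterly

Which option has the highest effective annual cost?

Cobalt Mutual: compounded annually, EAR = 11.300%
Horizon Savings: (1 + 0.116/2)^2 − 1 = 11.936%
Aurora Trust: (1 + 0.110/4)^4 − 1 = 11.462%
The highest effective annual rate is Horizon Savings at 11.936%.

Horizon Savings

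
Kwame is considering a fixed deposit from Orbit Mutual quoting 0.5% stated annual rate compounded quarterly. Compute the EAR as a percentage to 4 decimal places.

0.5009%

EAR = (1 + 0.005/4)^4 − 1.
= (1 + 0.001250)^4 − 1 = 1.005009 − 1 = 0.5009%.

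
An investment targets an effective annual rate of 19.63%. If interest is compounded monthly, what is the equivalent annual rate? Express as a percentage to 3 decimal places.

(1 + r/12)^12 − 1 = 0.1963, so 1 + r/12 = 1.1963^(1/12).
r/12 = 0.015048, so r = 0.180579 = 18.058%.

18.058%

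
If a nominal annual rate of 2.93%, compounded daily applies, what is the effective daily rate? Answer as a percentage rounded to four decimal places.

0.0080%

With a nominal annual rate compounded daily, the periodic rate is the nominal rate divided by 365.
i = 0.0293 / 365 = 0.0000803 = 0.0080%.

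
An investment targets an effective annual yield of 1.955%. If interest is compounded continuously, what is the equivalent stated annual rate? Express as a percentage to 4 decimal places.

Continuous: nominal r satisfies e^r − 1 = 0.01955.
r = ln(1 + 0.01955) = ln(1.01955) = 0.019361 = 1.9361%.

1.9361%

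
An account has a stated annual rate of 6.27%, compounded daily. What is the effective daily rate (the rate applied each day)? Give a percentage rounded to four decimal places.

With a nominal annual rate compounded daily, the periodic rate is the nominal rate divided by 365.
i = 0.0627 / 365 = 0.0001718 = 0.0172%.

0.0172%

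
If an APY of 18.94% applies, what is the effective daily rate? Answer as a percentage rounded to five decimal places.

0.04753%

The per-day rate i satisfies (1 + i)^365 = 1 + 0.1894.
i = 1.1894^(1/365) − 1 = 0.0004753 = 0.04753%.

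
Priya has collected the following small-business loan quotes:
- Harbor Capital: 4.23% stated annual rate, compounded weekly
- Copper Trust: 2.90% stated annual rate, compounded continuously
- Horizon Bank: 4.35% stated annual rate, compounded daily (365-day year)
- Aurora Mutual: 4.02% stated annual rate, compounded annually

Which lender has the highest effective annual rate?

Horizon Bank

Harbor Capital: (1 + 0.0423/52)^52 − 1 = 4.319%
Copper Trust: e^0.0290 − 1 = 2.942%
Horizon Bank: (1 + 0.0435/365)^365 − 1 = 4.446%
Aurora Mutual: compounded annually, EAR = 4.020%
The highest effective annual rate is Horizon Bank at 4.446%.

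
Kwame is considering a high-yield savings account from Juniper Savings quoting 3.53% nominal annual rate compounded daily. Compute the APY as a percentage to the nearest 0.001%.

3.593%

EAR = (1 + 0.0353/365)^365 − 1.
= (1 + 0.000097)^365 − 1 = 1.035929 − 1 = 3.593%.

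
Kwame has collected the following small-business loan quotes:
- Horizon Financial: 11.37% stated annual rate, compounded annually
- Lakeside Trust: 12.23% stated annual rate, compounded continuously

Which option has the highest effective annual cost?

Horizon Financial: compounded annually, EAR = 11.370%
Lakeside Trust: e^0.1223 − 1 = 13.009%
The highest effective annual rate is Lakeside Trust at 13.009%.

Lakeside Trust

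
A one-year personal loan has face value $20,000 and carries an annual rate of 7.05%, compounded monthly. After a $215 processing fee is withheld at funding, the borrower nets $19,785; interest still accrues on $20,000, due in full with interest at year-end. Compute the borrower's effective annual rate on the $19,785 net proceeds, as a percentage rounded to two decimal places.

8.45%

Amount owed after one year: 20,000 × (1 + 0.0705/12)^12 = 20,000 × 1.072823 = $21,456.46.
Effective rate on net proceeds: 21,456.46 / 19,785 − 1 = 0.084481 = 8.45%.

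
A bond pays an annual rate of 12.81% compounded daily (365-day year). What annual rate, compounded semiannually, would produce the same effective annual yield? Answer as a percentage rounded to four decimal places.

13.2267%

EAR = (1 + 0.1281/365)^365 − 1 = 0.136641.
Solve (1 + r/2)^2 = 1.136641: r/2 = 1.136641^(1/2) − 1 = 0.066134, so r = 0.132267 = 13.2267%.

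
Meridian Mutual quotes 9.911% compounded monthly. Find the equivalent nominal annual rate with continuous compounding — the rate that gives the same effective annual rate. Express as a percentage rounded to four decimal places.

9.8703%

EAR = (1 + 0.09911/12)^12 − 1 = 0.103738.
Equivalent continuous rate: r = ln(1 + 0.103738) = 0.098703 = 9.8703%.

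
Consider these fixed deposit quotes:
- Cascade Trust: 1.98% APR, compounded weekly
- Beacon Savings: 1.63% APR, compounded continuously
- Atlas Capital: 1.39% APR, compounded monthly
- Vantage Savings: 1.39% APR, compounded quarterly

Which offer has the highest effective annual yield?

Cascade Trust: (1 + 0.0198/52)^52 − 1 = 1.999%
Beacon Savings: e^0.0163 − 1 = 1.643%
Atlas Capital: (1 + 0.0139/12)^12 − 1 = 1.399%
Vantage Savings: (1 + 0.0139/4)^4 − 1 = 1.397%
The highest effective annual rate is Cascade Trust at 1.999%.

Cascade Trust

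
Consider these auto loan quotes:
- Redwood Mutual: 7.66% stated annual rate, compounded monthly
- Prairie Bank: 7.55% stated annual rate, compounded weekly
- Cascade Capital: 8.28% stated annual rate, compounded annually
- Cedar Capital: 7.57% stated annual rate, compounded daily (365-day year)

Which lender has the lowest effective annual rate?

Redwood Mutual: (1 + 0.0766/12)^12 − 1 = 7.935%
Prairie Bank: (1 + 0.0755/52)^52 − 1 = 7.836%
Cascade Capital: compounded annually, EAR = 8.280%
Cedar Capital: (1 + 0.0757/365)^365 − 1 = 7.863%
The lowest effective annual rate is Prairie Bank at 7.836%.

Prairie Bank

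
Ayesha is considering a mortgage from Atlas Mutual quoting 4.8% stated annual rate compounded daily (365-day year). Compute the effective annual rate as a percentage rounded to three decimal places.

4.917%

EAR = (1 + 0.048/365)^365 − 1.
= (1 + 0.000132)^365 − 1 = 1.049167 − 1 = 4.917%.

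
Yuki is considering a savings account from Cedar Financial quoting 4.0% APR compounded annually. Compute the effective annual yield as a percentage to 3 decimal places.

4.000%

Annual compounding means the effective rate equals the nominal rate: 4.000%.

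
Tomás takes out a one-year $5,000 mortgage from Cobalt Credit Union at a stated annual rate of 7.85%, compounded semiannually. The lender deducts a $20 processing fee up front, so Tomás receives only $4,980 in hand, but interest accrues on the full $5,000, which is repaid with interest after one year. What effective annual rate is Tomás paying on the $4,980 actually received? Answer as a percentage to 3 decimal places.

Amount owed after one year: 5,000 × (1 + 0.0785/2)^2 = 5,000 × 1.080041 = $5,400.20.
Effective rate on net proceeds: 5,400.20 / 4,980 − 1 = 0.084378 = 8.438%.

8.438%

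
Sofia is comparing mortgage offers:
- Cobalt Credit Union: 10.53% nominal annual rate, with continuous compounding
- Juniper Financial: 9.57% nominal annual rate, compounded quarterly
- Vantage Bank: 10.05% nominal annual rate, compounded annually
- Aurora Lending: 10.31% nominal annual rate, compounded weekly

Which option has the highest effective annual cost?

Cobalt Credit Union: e^0.1053 − 1 = 11.104%
Juniper Financial: (1 + 0.0957/4)^4 − 1 = 9.919%
Vantage Bank: compounded annually, EAR = 10.050%
Aurora Lending: (1 + 0.1031/52)^52 − 1 = 10.849%
The highest effective annual rate is Cobalt Credit Union at 11.104%.

Cobalt Credit Union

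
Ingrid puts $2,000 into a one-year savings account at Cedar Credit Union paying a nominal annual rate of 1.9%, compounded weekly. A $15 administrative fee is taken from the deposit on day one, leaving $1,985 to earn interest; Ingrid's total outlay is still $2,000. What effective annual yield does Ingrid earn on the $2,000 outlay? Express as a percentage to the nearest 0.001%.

1.153%

Value after one year: 1,985 × (1 + 0.019/52)^52 = 1,985 × 1.019178 = $2,023.07.
Effective yield on the $2,000 outlay: 2,023.07 / 2,000 − 1 = 0.011534 = 1.153%.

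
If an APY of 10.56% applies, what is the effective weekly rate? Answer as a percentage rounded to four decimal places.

The per-week rate i satisfies (1 + i)^52 = 1 + 0.1056.
i = 1.1056^(1/52) − 1 = 0.0019324 = 0.1932%.

0.1932%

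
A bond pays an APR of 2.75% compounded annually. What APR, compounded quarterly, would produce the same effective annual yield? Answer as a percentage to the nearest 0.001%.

Compounded annually, EAR = nominal = 0.027500.
Solve (1 + r/4)^4 = 1.027500: r/4 = 1.027500^(1/4) − 1 = 0.006805, so r = 0.027221 = 2.722%.

2.722%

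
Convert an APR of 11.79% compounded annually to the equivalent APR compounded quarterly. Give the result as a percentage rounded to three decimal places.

11.302%

Compounded annually, EAR = nominal = 0.117900.
Solve (1 + r/4)^4 = 1.117900: r/4 = 1.117900^(1/4) − 1 = 0.028255, so r = 0.113019 = 11.302%.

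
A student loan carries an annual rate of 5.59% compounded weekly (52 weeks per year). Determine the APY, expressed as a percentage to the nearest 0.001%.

5.746%

EAR = (1 + 0.0559/52)^52 − 1.
= (1 + 0.001075)^52 − 1 = 1.057460 − 1 = 5.746%.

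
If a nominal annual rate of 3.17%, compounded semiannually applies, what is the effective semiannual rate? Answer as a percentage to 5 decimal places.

With a nominal annual rate compounded semiannually, the periodic rate is the nominal rate divided by 2.
i = 0.0317 / 2 = 0.0158500 = 1.58500%.

1.58500%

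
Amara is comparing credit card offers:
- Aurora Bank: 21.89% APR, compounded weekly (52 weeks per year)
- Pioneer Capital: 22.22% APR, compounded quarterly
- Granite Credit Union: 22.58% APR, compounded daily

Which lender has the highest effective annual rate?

Granite Credit Union

Aurora Bank: (1 + 0.2189/52)^52 − 1 = 24.414%
Pioneer Capital: (1 + 0.2222/4)^4 − 1 = 24.141%
Granite Credit Union: (1 + 0.2258/365)^365 − 1 = 25.324%
The highest effective annual rate is Granite Credit Union at 25.324%.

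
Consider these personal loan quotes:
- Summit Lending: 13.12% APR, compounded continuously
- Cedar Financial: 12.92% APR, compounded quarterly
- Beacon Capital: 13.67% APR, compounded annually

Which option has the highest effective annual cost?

Summit Lending: e^0.1312 − 1 = 14.020%
Cedar Financial: (1 + 0.1292/4)^4 − 1 = 13.560%
Beacon Capital: compounded annually, EAR = 13.670%
The highest effective annual rate is Summit Lending at 14.020%.

Summit Lending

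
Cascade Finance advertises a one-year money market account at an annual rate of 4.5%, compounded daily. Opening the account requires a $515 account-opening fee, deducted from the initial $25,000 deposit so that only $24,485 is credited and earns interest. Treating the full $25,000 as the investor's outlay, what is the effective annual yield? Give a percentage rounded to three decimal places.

2.448%

Value after one year: 24,485 × (1 + 0.045/365)^365 = 24,485 × 1.046025 = $25,611.92.
Effective yield on the $25,000 outlay: 25,611.92 / 25,000 − 1 = 0.024477 = 2.448%.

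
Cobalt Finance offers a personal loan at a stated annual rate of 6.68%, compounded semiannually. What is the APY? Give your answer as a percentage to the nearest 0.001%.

EAR = (1 + 0.0668/2)^2 − 1.
= 1.067916 − 1 = 6.792%.

6.792%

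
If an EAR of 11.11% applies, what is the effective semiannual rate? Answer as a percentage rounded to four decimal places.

5.4087%

The per-half-year rate i satisfies (1 + i)^2 = 1 + 0.1111.
i = 1.1111^(1/2) − 1 = 0.0540873 = 5.4087%.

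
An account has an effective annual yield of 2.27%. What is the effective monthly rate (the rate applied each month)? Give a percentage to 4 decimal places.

0.1872%

The per-month rate i satisfies (1 + i)^12 = 1 + 0.0227.
i = 1.0227^(1/12) − 1 = 0.0018723 = 0.1872%.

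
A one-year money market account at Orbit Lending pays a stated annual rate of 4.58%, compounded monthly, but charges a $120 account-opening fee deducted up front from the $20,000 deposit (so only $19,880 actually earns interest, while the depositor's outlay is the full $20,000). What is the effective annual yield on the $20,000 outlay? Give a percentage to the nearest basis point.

4.05%

Value after one year: 19,880 × (1 + 0.0458/12)^12 = 19,880 × 1.046774 = $20,809.86.
Effective yield on the $20,000 outlay: 20,809.86 / 20,000 − 1 = 0.040493 = 4.05%.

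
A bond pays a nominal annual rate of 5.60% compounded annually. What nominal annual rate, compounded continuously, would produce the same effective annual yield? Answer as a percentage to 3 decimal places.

Compounded annually, EAR = nominal = 0.056000.
Equivalent continuous rate: r = ln(1 + 0.056000) = 0.054488 = 5.449%.

5.449%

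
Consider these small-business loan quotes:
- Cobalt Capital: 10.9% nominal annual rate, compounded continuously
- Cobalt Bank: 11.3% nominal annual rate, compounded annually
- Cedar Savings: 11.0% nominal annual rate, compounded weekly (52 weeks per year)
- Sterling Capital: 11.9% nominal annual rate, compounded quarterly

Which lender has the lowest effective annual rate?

Cobalt Capital: e^0.109 − 1 = 11.516%
Cobalt Bank: compounded annually, EAR = 11.300%
Cedar Savings: (1 + 0.110/52)^52 − 1 = 11.615%
Sterling Capital: (1 + 0.119/4)^4 − 1 = 12.442%
The lowest effective annual rate is Cobalt Bank at 11.300%.

Cobalt Bank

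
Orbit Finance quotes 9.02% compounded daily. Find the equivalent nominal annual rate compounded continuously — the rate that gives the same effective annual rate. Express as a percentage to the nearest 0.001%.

9.019%

EAR = (1 + 0.0902/365)^365 − 1 = 0.094381.
Equivalent continuous rate: r = ln(1 + 0.094381) = 0.090189 = 9.019%.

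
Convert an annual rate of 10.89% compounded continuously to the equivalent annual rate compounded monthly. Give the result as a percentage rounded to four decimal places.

10.9396%

EAR under continuous compounding: e^0.1089 − 1 = 0.115051.
Solve (1 + r/12)^12 = 1.115051: r/12 = 1.115051^(1/12) − 1 = 0.009116, so r = 0.109396 = 10.9396%.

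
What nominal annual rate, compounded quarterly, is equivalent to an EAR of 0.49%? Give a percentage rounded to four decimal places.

(1 + r/4)^4 − 1 = 0.0049, so 1 + r/4 = 1.0049^(1/4).
r/4 = 0.001223, so r = 0.004891 = 0.4891%.

0.4891%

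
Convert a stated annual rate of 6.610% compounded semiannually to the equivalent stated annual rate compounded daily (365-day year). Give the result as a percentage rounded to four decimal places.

EAR = (1 + 0.06610/2)^2 − 1 = 0.067192.
Solve (1 + r/365)^365 = 1.067192: r/365 = 1.067192^(1/365) − 1 = 0.000178, so r = 0.065037 = 6.5037%.

6.5037%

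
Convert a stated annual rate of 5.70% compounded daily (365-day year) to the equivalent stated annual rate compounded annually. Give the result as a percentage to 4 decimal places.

EAR = (1 + 0.0570/365)^365 − 1 = 0.058651.
Compounded annually, the equivalent nominal rate is the EAR itself: 5.8651%.

5.8651%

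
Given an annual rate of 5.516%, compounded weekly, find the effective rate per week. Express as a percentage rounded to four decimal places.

With a nominal annual rate compounded weekly, the periodic rate is the nominal rate divided by 52.
i = 0.05516 / 52 = 0.0010608 = 0.1061%.

0.1061%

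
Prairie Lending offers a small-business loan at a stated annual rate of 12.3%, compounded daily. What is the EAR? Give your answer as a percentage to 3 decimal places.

13.086%

EAR = (1 + 0.123/365)^365 − 1.
= (1 + 0.000337)^365 − 1 = 1.130861 − 1 = 13.086%.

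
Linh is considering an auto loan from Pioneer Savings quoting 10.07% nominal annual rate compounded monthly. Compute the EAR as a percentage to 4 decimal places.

EAR = (1 + 0.1007/12)^12 − 1.
= (1 + 0.008392)^12 − 1 = 1.105480 − 1 = 10.5480%.

10.5480%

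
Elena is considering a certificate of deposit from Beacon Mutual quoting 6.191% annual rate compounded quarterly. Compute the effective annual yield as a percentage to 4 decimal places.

EAR = (1 + 0.06191/4)^4 − 1.
= (1 + 0.015477)^4 − 1 = 1.063362 − 1 = 6.3362%.

6.3362%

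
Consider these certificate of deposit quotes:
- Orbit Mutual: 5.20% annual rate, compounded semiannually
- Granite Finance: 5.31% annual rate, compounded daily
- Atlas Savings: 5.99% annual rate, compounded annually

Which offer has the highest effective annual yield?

Atlas Savings

Orbit Mutual: (1 + 0.0520/2)^2 − 1 = 5.268%
Granite Finance: (1 + 0.0531/365)^365 − 1 = 5.453%
Atlas Savings: compounded annually, EAR = 5.990%
The highest effective annual rate is Atlas Savings at 5.990%.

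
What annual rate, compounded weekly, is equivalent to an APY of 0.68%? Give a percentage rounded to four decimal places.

0.6777%

(1 + r/52)^52 − 1 = 0.0068, so 1 + r/52 = 1.0068^(1/52).
r/52 = 0.000130, so r = 0.006777 = 0.6777%.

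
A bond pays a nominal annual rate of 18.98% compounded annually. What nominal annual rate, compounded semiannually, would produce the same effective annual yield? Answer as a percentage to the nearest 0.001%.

Compounded annually, EAR = nominal = 0.189800.
Solve (1 + r/2)^2 = 1.189800: r/2 = 1.189800^(1/2) − 1 = 0.090780, so r = 0.181559 = 18.156%.

18.156%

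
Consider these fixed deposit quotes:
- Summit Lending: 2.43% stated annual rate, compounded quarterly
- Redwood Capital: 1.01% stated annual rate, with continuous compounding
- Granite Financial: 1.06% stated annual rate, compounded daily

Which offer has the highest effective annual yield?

Summit Lending: (1 + 0.0243/4)^4 − 1 = 2.452%
Redwood Capital: e^0.0101 − 1 = 1.015%
Granite Financial: (1 + 0.0106/365)^365 − 1 = 1.066%
The highest effective annual rate is Summit Lending at 2.452%.

Summit Lending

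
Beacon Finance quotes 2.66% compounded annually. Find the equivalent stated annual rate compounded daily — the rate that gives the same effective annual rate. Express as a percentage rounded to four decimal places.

2.6253%

Compounded annually, EAR = nominal = 0.026600.
Solve (1 + r/365)^365 = 1.026600: r/365 = 1.026600^(1/365) − 1 = 0.000072, so r = 0.026253 = 2.6253%.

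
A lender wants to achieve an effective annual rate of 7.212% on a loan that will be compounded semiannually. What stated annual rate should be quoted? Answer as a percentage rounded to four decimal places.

(1 + r/2)^2 − 1 = 0.07212, so 1 + r/2 = 1.07212^(1/2).
r/2 = 0.035432, so r = 0.070865 = 7.0865%.

7.0865%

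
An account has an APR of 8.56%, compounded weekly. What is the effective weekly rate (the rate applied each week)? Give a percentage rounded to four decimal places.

0.1646%

With a nominal annual rate compounded weekly, the periodic rate is the nominal rate divided by 52.
i = 0.0856 / 52 = 0.0016462 = 0.1646%.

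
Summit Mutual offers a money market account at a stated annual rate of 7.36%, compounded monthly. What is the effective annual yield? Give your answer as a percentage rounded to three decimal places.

7.613%

EAR = (1 + 0.0736/12)^12 − 1.
= (1 + 0.006133)^12 − 1 = 1.076134 − 1 = 7.613%.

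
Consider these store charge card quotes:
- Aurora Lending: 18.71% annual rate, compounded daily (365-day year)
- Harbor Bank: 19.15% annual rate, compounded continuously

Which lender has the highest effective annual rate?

Harbor Bank

Aurora Lending: (1 + 0.1871/365)^365 − 1 = 20.569%
Harbor Bank: e^0.1915 − 1 = 21.106%
The highest effective annual rate is Harbor Bank at 21.106%.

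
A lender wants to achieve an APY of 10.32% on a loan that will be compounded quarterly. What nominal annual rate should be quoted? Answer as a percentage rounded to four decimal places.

(1 + r/4)^4 − 1 = 0.1032, so 1 + r/4 = 1.1032^(1/4).
r/4 = 0.024858, so r = 0.099431 = 9.9431%.

9.9431%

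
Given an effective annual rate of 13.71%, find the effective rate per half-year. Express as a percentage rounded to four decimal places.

The per-half-year rate i satisfies (1 + i)^2 = 1 + 0.1371.
i = 1.1371^(1/2) − 1 = 0.0663489 = 6.6349%.

6.6349%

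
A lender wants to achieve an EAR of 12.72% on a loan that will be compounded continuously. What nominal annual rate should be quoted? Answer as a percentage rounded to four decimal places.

11.9737%

Continuous: nominal r satisfies e^r − 1 = 0.1272.
r = ln(1 + 0.1272) = ln(1.1272) = 0.119737 = 11.9737%.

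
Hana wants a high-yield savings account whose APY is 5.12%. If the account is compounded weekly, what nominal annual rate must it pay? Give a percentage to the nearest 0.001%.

4.996%

(1 + r/52)^52 − 1 = 0.0512, so 1 + r/52 = 1.0512^(1/52).
r/52 = 0.000961, so r = 0.049956 = 4.996%.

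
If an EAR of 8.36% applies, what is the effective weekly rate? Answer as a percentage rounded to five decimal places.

0.15452%

The per-week rate i satisfies (1 + i)^52 = 1 + 0.0836.
i = 1.0836^(1/52) − 1 = 0.0015452 = 0.15452%.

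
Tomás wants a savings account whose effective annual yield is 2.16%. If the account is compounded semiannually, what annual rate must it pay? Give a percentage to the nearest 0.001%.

(1 + r/2)^2 − 1 = 0.0216, so 1 + r/2 = 1.0216^(1/2).
r/2 = 0.010742, so r = 0.021485 = 2.148%.

2.148%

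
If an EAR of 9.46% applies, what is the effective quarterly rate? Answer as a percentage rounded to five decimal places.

2.28545%

The per-quarter rate i satisfies (1 + i)^4 = 1 + 0.0946.
i = 1.0946^(1/4) − 1 = 0.0228545 = 2.28545%.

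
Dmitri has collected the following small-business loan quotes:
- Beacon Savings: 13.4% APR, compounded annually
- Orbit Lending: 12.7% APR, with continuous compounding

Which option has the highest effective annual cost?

Orbit Lending

Beacon Savings: compounded annually, EAR = 13.400%
Orbit Lending: e^0.127 − 1 = 13.542%
The highest effective annual rate is Orbit Lending at 13.542%.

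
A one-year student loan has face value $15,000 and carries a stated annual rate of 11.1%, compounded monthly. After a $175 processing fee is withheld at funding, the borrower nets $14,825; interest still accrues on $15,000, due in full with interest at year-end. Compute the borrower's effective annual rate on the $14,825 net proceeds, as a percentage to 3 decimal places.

Amount owed after one year: 15,000 × (1 + 0.111/12)^12 = 15,000 × 1.116825 = $16,752.37.
Effective rate on net proceeds: 16,752.37 / 14,825 − 1 = 0.130008 = 13.001%.

13.001%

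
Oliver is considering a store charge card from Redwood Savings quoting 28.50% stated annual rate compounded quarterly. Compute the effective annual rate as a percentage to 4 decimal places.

EAR = (1 + 0.2850/4)^4 − 1.
= (1 + 0.071250)^4 − 1 = 1.316932 − 1 = 31.6932%.

31.6932%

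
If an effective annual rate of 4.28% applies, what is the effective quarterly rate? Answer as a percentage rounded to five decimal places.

1.05324%

The per-quarter rate i satisfies (1 + i)^4 = 1 + 0.0428.
i = 1.0428^(1/4) − 1 = 0.0105324 = 1.05324%.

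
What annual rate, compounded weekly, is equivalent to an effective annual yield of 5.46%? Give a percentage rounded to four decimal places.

5.3189%

(1 + r/52)^52 − 1 = 0.0546, so 1 + r/52 = 1.0546^(1/52).
r/52 = 0.001023, so r = 0.053189 = 5.3189%.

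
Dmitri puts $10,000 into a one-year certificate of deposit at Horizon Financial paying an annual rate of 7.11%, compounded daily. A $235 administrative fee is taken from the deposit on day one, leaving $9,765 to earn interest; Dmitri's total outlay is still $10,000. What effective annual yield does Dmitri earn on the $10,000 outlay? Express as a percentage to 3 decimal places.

Value after one year: 9,765 × (1 + 0.0711/365)^365 = 9,765 × 1.073681 = $10,484.50.
Effective yield on the $10,000 outlay: 10,484.50 / 10,000 − 1 = 0.048450 = 4.845%.

4.845%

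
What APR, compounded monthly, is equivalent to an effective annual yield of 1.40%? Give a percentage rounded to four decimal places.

(1 + r/12)^12 − 1 = 0.0140, so 1 + r/12 = 1.0140^(1/12).
r/12 = 0.001159, so r = 0.013911 = 1.3911%.

1.3911%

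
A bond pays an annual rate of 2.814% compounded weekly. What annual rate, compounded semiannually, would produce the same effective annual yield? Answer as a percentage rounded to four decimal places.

2.8331%

EAR = (1 + 0.02814/52)^52 − 1 = 0.028532.
Solve (1 + r/2)^2 = 1.028532: r/2 = 1.028532^(1/2) − 1 = 0.014166, so r = 0.028331 = 2.8331%.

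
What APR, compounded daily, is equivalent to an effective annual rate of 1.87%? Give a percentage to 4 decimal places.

1.8528%

(1 + r/365)^365 − 1 = 0.0187, so 1 + r/365 = 1.0187^(1/365).
r/365 = 0.000051, so r = 0.018528 = 1.8528%.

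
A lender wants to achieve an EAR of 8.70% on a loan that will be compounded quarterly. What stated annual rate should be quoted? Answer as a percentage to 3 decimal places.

(1 + r/4)^4 − 1 = 0.0870, so 1 + r/4 = 1.0870^(1/4).
r/4 = 0.021074, so r = 0.084298 = 8.430%.

8.430%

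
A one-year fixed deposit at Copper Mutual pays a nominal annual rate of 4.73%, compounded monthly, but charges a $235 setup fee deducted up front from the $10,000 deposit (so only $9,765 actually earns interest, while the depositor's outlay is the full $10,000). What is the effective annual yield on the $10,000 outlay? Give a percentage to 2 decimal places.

2.37%

Value after one year: 9,765 × (1 + 0.0473/12)^12 = 9,765 × 1.048339 = $10,237.03.
Effective yield on the $10,000 outlay: 10,237.03 / 10,000 − 1 = 0.023703 = 2.37%.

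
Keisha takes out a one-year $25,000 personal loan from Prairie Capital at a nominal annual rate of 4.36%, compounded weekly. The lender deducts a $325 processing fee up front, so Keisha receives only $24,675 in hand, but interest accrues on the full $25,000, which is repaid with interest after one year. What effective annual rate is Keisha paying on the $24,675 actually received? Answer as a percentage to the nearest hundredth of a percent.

5.83%

Amount owed after one year: 25,000 × (1 + 0.0436/52)^52 = 25,000 × 1.044545 = $26,113.63.
Effective rate on net proceeds: 26,113.63 / 24,675 − 1 = 0.058303 = 5.83%.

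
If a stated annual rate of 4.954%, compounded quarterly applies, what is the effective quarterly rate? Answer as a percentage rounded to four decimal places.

1.2385%

With a nominal annual rate compounded quarterly, the periodic rate is the nominal rate divided by 4.
i = 0.04954 / 4 = 0.0123850 = 1.2385%.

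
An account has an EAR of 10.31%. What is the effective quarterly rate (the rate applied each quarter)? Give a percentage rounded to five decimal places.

The per-quarter rate i satisfies (1 + i)^4 = 1 + 0.1031.
i = 1.1031^(1/4) − 1 = 0.0248345 = 2.48345%.

2.48345%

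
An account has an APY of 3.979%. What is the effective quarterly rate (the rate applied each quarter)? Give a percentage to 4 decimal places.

0.9802%

The per-quarter rate i satisfies (1 + i)^4 = 1 + 0.03979.
i = 1.03979^(1/4) − 1 = 0.0098024 = 0.9802%.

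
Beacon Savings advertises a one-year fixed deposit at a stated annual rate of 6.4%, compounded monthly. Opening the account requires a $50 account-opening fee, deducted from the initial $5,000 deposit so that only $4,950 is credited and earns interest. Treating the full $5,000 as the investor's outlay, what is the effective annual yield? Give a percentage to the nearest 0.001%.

Value after one year: 4,950 × (1 + 0.064/12)^12 = 4,950 × 1.065911 = $5,276.26.
Effective yield on the $5,000 outlay: 5,276.26 / 5,000 − 1 = 0.055252 = 5.525%.

5.525%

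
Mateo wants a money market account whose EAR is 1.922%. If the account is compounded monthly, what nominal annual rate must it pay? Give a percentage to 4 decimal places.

1.9053%

(1 + r/12)^12 − 1 = 0.01922, so 1 + r/12 = 1.01922^(1/12).
r/12 = 0.001588, so r = 0.019053 = 1.9053%.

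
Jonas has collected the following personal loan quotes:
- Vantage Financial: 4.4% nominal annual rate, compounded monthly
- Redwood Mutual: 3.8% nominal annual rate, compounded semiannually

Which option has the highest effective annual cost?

Vantage Financial: (1 + 0.044/12)^12 − 1 = 4.490%
Redwood Mutual: (1 + 0.038/2)^2 − 1 = 3.836%
The highest effective annual rate is Vantage Financial at 4.490%.

Vantage Financial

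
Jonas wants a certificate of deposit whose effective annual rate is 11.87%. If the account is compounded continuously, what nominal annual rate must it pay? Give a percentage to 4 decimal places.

11.2167%

Continuous: nominal r satisfies e^r − 1 = 0.1187.
r = ln(1 + 0.1187) = ln(1.1187) = 0.112167 = 11.2167%.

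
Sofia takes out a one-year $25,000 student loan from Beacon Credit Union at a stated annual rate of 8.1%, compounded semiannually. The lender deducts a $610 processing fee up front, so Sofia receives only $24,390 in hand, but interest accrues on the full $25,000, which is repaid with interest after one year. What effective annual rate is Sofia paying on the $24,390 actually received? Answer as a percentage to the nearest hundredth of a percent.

Amount owed after one year: 25,000 × (1 + 0.081/2)^2 = 25,000 × 1.082640 = $27,066.01.
Effective rate on net proceeds: 27,066.01 / 24,390 − 1 = 0.109717 = 10.97%.

10.97%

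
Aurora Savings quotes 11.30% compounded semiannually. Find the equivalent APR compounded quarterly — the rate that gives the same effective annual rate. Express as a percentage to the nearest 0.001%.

EAR = (1 + 0.1130/2)^2 − 1 = 0.116192.
Solve (1 + r/4)^4 = 1.116192: r/4 = 1.116192^(1/4) − 1 = 0.027862, so r = 0.111447 = 11.145%.

11.145%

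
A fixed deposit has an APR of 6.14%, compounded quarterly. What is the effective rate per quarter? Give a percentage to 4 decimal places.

With a nominal annual rate compounded quarterly, the periodic rate is the nominal rate divided by 4.
i = 0.0614 / 4 = 0.0153500 = 1.5350%.

1.5350%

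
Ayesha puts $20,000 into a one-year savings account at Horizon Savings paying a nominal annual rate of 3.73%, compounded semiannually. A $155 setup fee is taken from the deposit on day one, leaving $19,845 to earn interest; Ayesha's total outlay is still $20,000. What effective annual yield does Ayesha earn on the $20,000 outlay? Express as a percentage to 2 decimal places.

Value after one year: 19,845 × (1 + 0.0373/2)^2 = 19,845 × 1.037648 = $20,592.12.
Effective yield on the $20,000 outlay: 20,592.12 / 20,000 − 1 = 0.029606 = 2.96%.

2.96%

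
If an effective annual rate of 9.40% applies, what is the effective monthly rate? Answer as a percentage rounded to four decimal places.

0.7515%

The per-month rate i satisfies (1 + i)^12 = 1 + 0.0940.
i = 1.0940^(1/12) − 1 = 0.0075148 = 0.7515%.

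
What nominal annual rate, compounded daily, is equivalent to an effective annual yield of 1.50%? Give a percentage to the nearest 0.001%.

(1 + r/365)^365 − 1 = 0.0150, so 1 + r/365 = 1.0150^(1/365).
r/365 = 0.000041, so r = 0.014889 = 1.489%.

1.489%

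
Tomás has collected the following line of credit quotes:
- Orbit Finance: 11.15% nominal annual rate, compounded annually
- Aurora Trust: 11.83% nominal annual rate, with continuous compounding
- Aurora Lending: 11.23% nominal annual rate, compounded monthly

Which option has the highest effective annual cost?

Orbit Finance: compounded annually, EAR = 11.150%
Aurora Trust: e^0.1183 − 1 = 12.558%
Aurora Lending: (1 + 0.1123/12)^12 − 1 = 11.826%
The highest effective annual rate is Aurora Trust at 12.558%.

Aurora Trust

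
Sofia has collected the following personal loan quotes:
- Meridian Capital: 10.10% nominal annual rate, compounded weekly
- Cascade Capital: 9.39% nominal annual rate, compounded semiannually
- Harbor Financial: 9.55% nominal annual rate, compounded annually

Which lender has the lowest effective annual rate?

Meridian Capital: (1 + 0.1010/52)^52 − 1 = 10.617%
Cascade Capital: (1 + 0.0939/2)^2 − 1 = 9.610%
Harbor Financial: compounded annually, EAR = 9.550%
The lowest effective annual rate is Harbor Financial at 9.550%.

Harbor Financial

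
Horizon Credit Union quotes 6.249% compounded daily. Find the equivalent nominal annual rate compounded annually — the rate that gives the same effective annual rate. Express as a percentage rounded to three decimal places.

6.448%

EAR = (1 + 0.06249/365)^365 − 1 = 0.064478.
Compounded annually, the equivalent nominal rate is the EAR itself: 6.448%.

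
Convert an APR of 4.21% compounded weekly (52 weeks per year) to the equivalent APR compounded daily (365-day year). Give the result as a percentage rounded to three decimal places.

4.209%

EAR = (1 + 0.0421/52)^52 − 1 = 0.042981.
Solve (1 + r/365)^365 = 1.042981: r/365 = 1.042981^(1/365) − 1 = 0.000115, so r = 0.042085 = 4.209%.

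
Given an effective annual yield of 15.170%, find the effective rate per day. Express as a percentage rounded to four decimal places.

0.0387%

The per-day rate i satisfies (1 + i)^365 = 1 + 0.15170.
i = 1.15170^(1/365) − 1 = 0.0003870 = 0.0387%.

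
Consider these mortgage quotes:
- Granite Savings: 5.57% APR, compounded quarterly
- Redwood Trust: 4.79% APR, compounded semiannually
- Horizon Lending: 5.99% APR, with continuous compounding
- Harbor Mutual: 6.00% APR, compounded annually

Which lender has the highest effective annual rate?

Granite Savings: (1 + 0.0557/4)^4 − 1 = 5.687%
Redwood Trust: (1 + 0.0479/2)^2 − 1 = 4.847%
Horizon Lending: e^0.0599 − 1 = 6.173%
Harbor Mutual: compounded annually, EAR = 6.000%
The highest effective annual rate is Horizon Lending at 6.173%.

Horizon Lending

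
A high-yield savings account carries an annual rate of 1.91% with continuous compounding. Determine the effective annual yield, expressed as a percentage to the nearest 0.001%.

With continuous compounding, EAR = e^0.0191 − 1.
e^0.0191 = 1.019284, so EAR = 0.019284 = 1.928%.

1.928%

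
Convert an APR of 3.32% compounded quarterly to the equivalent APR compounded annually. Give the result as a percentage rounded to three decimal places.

EAR = (1 + 0.0332/4)^4 − 1 = 0.033616.
Compounded annually, the equivalent nominal rate is the EAR itself: 3.362%.

3.362%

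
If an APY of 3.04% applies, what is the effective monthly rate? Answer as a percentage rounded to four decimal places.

0.2499%

The per-month rate i satisfies (1 + i)^12 = 1 + 0.0304.
i = 1.0304^(1/12) − 1 = 0.0024987 = 0.2499%.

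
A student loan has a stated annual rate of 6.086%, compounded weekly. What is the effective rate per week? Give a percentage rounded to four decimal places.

0.1170%

With a nominal annual rate compounded weekly, the periodic rate is the nominal rate divided by 52.
i = 0.06086 / 52 = 0.0011704 = 0.1170%.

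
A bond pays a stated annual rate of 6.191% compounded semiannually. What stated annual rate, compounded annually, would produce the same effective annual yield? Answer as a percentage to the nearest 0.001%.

6.287%

EAR = (1 + 0.06191/2)^2 − 1 = 0.062868.
Compounded annually, the equivalent nominal rate is the EAR itself: 6.287%.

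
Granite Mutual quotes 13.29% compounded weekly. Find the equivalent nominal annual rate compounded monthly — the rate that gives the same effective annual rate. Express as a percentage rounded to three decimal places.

13.347%

EAR = (1 + 0.1329/52)^52 − 1 = 0.141942.
Solve (1 + r/12)^12 = 1.141942: r/12 = 1.141942^(1/12) − 1 = 0.011122, so r = 0.133467 = 13.347%.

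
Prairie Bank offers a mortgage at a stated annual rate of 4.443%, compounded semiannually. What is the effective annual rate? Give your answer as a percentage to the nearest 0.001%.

4.492%

EAR = (1 + 0.04443/2)^2 − 1.
= 1.044924 − 1 = 4.492%.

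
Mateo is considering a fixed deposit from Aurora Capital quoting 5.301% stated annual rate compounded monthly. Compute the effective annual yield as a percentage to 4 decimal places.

EAR = (1 + 0.05301/12)^12 − 1.
= (1 + 0.004418)^12 − 1 = 1.054317 − 1 = 5.4317%.

5.4317%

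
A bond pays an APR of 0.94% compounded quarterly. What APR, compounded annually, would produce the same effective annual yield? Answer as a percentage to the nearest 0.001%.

0.943%

EAR = (1 + 0.0094/4)^4 − 1 = 0.009433.
Compounded annually, the equivalent nominal rate is the EAR itself: 0.943%.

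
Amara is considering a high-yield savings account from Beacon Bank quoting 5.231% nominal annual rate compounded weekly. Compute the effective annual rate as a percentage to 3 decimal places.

5.367%

EAR = (1 + 0.05231/52)^52 − 1.
= (1 + 0.001006)^52 − 1 = 1.053675 − 1 = 5.367%.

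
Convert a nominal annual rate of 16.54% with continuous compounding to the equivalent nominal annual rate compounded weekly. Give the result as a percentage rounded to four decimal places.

EAR under continuous compounding: e^0.1654 − 1 = 0.179865.
Solve (1 + r/52)^52 = 1.179865: r/52 = 1.179865^(1/52) − 1 = 0.003186, so r = 0.165663 = 16.5663%.

16.5663%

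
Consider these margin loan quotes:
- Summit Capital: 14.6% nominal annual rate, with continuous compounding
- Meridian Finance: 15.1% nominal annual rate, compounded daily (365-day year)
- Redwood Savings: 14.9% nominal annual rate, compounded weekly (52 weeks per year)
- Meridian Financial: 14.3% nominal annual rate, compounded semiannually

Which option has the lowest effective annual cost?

Summit Capital: e^0.146 − 1 = 15.720%
Meridian Finance: (1 + 0.151/365)^365 − 1 = 16.296%
Redwood Savings: (1 + 0.149/52)^52 − 1 = 16.043%
Meridian Financial: (1 + 0.143/2)^2 − 1 = 14.811%
The lowest effective annual rate is Meridian Financial at 14.811%.

Meridian Financial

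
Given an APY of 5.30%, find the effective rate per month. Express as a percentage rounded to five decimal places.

The per-month rate i satisfies (1 + i)^12 = 1 + 0.0530.
i = 1.0530^(1/12) − 1 = 0.0043129 = 0.43129%.

0.43129%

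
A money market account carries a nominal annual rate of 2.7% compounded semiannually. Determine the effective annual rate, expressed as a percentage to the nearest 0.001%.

EAR = (1 + 0.027/2)^2 − 1.
= 1.027182 − 1 = 2.718%.

2.718%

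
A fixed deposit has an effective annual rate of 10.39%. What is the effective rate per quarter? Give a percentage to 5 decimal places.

2.50202%

The per-quarter rate i satisfies (1 + i)^4 = 1 + 0.1039.
i = 1.1039^(1/4) − 1 = 0.0250202 = 2.50202%.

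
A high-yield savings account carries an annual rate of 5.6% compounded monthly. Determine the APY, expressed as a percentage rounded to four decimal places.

EAR = (1 + 0.056/12)^12 − 1.
= 1.057460 − 1 = 5.7460%.

5.7460%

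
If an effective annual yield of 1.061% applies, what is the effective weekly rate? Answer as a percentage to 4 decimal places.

0.0203%

The per-week rate i satisfies (1 + i)^52 = 1 + 0.01061.
i = 1.01061^(1/52) − 1 = 0.0002030 = 0.0203%.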